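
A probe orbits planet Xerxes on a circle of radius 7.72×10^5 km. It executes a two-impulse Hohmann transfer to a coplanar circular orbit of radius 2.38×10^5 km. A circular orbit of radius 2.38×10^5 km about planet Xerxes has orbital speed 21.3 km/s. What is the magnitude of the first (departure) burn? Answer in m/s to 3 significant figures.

Δv₁ = 3710 m/s

From the circular-orbit relation v² = μ/r at r = 2.38×10^5 km: μ = v²r = (21.3)² × 2.38×10^5 = 1.07978×10^8 km³/s².
The Hohmann ellipse has a_t = (r₁ + r₂)/2 = 5.050×10^5 km.
Circular speed at r = 7.720×10^5 km: v_c = √(μ/r) = 11.827 km/s.
Vis-viva on the transfer ellipse at r = 7.720×10^5 km gives v_t = √[μ(2/r − 1/a_t)] = 8.1190 km/s.
Δv₁ = |v_t − v_c| = |8.1190 − 11.827| = 3.708 km/s.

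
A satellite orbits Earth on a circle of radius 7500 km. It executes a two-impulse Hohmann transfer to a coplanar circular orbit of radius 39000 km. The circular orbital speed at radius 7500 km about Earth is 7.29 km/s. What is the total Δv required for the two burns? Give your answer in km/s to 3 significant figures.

From the circular-orbit relation v² = μ/r at r = 7500 km: μ = v²r = (7.29)² × 7500 = 3.98581×10^5 km³/s².
Semi-major axis of the transfer orbit: a_t = (7500 + 39000)/2 = 23250 km.
At r₁ the circular-orbit speed is v₁ = √(μ/r₁) = 7.290 km/s.
On the transfer ellipse at r₁, vis-viva equation gives v_p = √[μ(2/r₁ − 1/a_t)] = 9.442 km/s.
First burn Δv₁ = |v_p − v₁| = 2.152 km/s.
Circular speed at r₂: v₂ = √(μ/r₂) = 3.197 km/s.
Transfer-orbit speed at r₂: v_a = √[μ(2/r₂ − 1/a_t)] = 1.816 km/s.
Second burn Δv₂ = |v₂ − v_a| = 1.381 km/s.
Δv = Δv₁ + Δv₂ = 2.152 + 1.381 = 3.533 km/s.

Δv = 3.53 km/s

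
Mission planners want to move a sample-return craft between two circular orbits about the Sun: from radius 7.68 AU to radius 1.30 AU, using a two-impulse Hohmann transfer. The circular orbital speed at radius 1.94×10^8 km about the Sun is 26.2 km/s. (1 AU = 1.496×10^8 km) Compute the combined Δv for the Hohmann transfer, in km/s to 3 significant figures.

Δv = 13.0 km/s

From the circular-orbit relation v² = μ/r at r = 1.94×10^8 km: μ = v²r = (26.2)² × 1.94×10^8 = 1.33169×10^11 km³/s².
In km: r₁ = 7.68 × 1.496×10^8 = 1.148928×10^9 km; r₂ = 1.30 × 1.496×10^8 = 1.9448×10^8 km.
Transfer-ellipse semi-major axis a_t = (r₁ + r₂)/2 = (1.148928×10^9 + 1.9448×10^8)/2 = 6.71704×10^8 km.
Circular speed at r₁: v₁ = √(μ/r₁) = √(1.33169×10^11/1.148928×10^9) = 10.766 km/s.
Transfer-orbit speed at r₁ (v² = μ(2/r − 1/a)): v_a = √[μ(2/r₁ − 1/a_t)] = 5.7930 km/s.
First burn Δv₁ = |v_a − v₁| = 4.973 km/s.
At r₂, v₂ = √(μ/r₂) = 26.1676 km/s.
Transfer-orbit speed at r₂: v_p = √[μ(2/r₂ − 1/a_t)] = 34.2233 km/s.
Second burn Δv₂ = |v₂ − v_p| = 8.056 km/s.
Total Δv = Δv₁ + Δv₂ = 13.03 km/s.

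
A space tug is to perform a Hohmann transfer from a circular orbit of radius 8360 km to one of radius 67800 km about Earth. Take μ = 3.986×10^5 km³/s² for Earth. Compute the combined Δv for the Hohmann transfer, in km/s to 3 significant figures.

The Hohmann ellipse has a_t = (r₁ + r₂)/2 = 38080 km.
Circular speed at r₁: v₁ = √(μ/r₁) = √(3.986×10^5/8360) = 6.90503 km/s.
Transfer-orbit speed at r₁ (vis-viva): v_p = √[μ(2/r₁ − 1/a_t)] = 9.21365 km/s.
First burn Δv₁ = |v_p − v₁| = 2.3086 km/s.
At r₂, v₂ = √(μ/r₂) = 2.4247 km/s.
Transfer-orbit speed at r₂: v_a = √[μ(2/r₂ − 1/a_t)] = 1.1361 km/s.
Second burn Δv₂ = |v₂ − v_a| = 1.2886 km/s.
Total Δv = Δv₁ + Δv₂ = 3.597 km/s.

Δv = 3.60 km/s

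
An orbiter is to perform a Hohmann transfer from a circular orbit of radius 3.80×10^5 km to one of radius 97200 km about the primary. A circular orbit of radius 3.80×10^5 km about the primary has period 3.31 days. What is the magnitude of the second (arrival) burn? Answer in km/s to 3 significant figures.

Δv₂ = 4.32 km/s

From Kepler's third law T² = 4π²r³/μ at r = 3.80×10^5 km, T = 3.31 days = 3.31 × 86400 s = 2.85984×10^5 s: μ = 4π²r³/T² = 2.64867×10^7 km³/s².
Transfer-ellipse semi-major axis a_t = (r₁ + r₂)/2 = (3.800×10^5 + 97200)/2 = 2.386×10^5 km.
On the circular orbit at r = 97200 km, v_c = √(μ/r) = 16.507 km/s.
Transfer-orbit speed at the same r (vis-viva, a = a_t): v_t = √[μ(2/r − 1/a_t)] = 20.832 km/s.
Δv₂ = |v_t − v_c| = |20.832 − 16.507| = 4.325 km/s.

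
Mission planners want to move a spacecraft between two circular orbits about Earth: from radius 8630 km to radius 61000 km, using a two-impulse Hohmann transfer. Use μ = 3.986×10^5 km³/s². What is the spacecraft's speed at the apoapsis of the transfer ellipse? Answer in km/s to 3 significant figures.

v = 1.27 km/s

Semi-major axis of the transfer orbit: a_t = (8630 + 61000)/2 = 34815 km.
The apoapsis of the transfer ellipse is at r = 61000 km.
Applying v² = μ(2/r − 1/a_t): v = 1.273 km/s.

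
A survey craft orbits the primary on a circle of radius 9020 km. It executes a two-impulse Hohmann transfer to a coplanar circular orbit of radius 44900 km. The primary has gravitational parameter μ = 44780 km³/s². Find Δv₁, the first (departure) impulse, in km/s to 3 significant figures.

Δv₁ = 0.647 km/s

The Hohmann ellipse has a_t = (r₁ + r₂)/2 = 26960 km.
On the circular orbit at r = 9020 km, v_c = √(μ/r) = 2.2281 km/s.
Vis-viva on the transfer ellipse at r = 9020 km gives v_t = √[μ(2/r − 1/a_t)] = 2.8754 km/s.
Δv₁ = |v_t − v_c| = |2.8754 − 2.2281| = 0.6473 km/s.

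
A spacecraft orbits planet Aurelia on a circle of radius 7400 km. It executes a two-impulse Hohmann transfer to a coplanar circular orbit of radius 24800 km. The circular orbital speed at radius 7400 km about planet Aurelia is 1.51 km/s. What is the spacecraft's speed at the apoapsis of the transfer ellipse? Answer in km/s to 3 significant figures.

From the circular-orbit relation v² = μ/r at r = 7400 km: μ = v²r = (1.51)² × 7400 = 16872.7 km³/s².
Semi-major axis of the transfer orbit: a_t = (7400 + 24800)/2 = 16100 km.
At apoapsis, r = 24800 km.
Applying v² = μ(2/r − 1/a_t): v = 0.5592 km/s.

v = 0.559 km/s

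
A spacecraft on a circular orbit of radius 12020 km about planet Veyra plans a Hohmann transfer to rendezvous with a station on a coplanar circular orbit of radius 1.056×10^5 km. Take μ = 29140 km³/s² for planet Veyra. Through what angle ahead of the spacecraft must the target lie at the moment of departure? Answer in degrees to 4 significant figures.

φ = 105.2°

Semi-major axis of the transfer orbit: a_t = (12020 + 1.056×10^5)/2 = 58810 km.
The half-period of the transfer ellipse is t = π√(a_t³/μ) = 2.625×10^5 s.
Target angular speed ω₂ = √(μ/r₂³) = 4.974×10^-6 rad/s.
Angle swept by the target during transfer: ω₂·t = 1.3057 rad = 74.81°.
Arrival is 180° from departure on the ellipse, so φ = 180° − 74.81° = 105.2°.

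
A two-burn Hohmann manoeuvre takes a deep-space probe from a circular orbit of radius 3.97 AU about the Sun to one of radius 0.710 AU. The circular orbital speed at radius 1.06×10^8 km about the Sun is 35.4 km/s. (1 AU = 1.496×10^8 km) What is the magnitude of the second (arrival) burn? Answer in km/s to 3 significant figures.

Δv₂ = 10.7 km/s

From the circular-orbit relation v² = μ/r at r = 1.06×10^8 km: μ = v²r = (35.4)² × 1.06×10^8 = 1.32835×10^11 km³/s².
In km: r₁ = 3.97 × 1.496×10^8 = 5.93912×10^8 km; r₂ = 0.710 × 1.496×10^8 = 1.06216×10^8 km.
The Hohmann ellipse has a_t = (r₁ + r₂)/2 = 3.50064×10^8 km.
On the circular orbit at r = 1.06216×10^8 km, v_c = √(μ/r) = 35.36 km/s.
Vis-viva on the transfer ellipse at r = 1.06216×10^8 km gives v_t = √[μ(2/r − 1/a_t)] = 46.06 km/s.
Δv₂ = |v_t − v_c| = |46.06 − 35.36| = 10.70 km/s.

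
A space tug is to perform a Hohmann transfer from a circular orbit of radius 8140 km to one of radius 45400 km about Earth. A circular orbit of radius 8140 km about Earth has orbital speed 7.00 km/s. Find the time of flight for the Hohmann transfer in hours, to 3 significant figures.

t = 6.05 hours

From the circular-orbit relation v² = μ/r at r = 8140 km: μ = v²r = (7.00)² × 8140 = 3.98860×10^5 km³/s².
The Hohmann ellipse has a_t = (r₁ + r₂)/2 = 26770 km.
By Kepler's third law the transfer-orbit period is T = 2π√(a_t³/μ), so t = T/2 = 21790 s.
Converting: 21790 s ÷ 3600 s/hour = 6.05 hours.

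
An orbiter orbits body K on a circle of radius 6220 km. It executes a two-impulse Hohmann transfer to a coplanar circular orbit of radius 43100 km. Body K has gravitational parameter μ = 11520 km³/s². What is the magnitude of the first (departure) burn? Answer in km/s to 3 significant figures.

The Hohmann ellipse has a_t = (r₁ + r₂)/2 = 24660 km.
On the circular orbit at r = 6220 km, v_c = √(μ/r) = 1.3609 km/s.
Vis-viva on the transfer ellipse at r = 6220 km gives v_t = √[μ(2/r − 1/a_t)] = 1.7992 km/s.
Δv₁ = |v_t − v_c| = |1.7992 − 1.3609| = 0.4383 km/s.

Δv₁ = 0.438 km/s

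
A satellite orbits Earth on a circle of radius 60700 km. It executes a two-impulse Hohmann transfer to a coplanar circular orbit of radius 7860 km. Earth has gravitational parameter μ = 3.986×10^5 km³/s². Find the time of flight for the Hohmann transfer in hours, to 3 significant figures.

t = 8.77 hours

The Hohmann ellipse has a_t = (r₁ + r₂)/2 = 34280 km.
Transfer time t = π√(a_t³/μ) = π√((34280)³ / 3.986×10^5) = 31580 s.
Converting: 31580 s ÷ 3600 s/hour = 8.77 hours.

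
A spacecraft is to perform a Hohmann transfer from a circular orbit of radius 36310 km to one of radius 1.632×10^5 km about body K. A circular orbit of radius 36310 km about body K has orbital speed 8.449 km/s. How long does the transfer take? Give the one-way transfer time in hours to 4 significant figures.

From the circular-orbit relation v² = μ/r at r = 36310 km: μ = v²r = (8.449)² × 36310 = 2.59201×10^6 km³/s².
The Hohmann ellipse has a_t = (r₁ + r₂)/2 = 99755 km.
Half the transfer-orbit period gives t = π√(a_t³/μ) = 61480 s.
Converting: 61480 s ÷ 3600 s/hour = 17.08 hours.

t = 17.08 hours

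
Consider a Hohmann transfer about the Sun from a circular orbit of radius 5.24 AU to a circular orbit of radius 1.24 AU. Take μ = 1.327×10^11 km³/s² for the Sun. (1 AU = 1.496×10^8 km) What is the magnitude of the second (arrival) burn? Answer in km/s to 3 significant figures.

Δv₂ = 7.27 km/s

In km: r₁ = 5.24 × 1.496×10^8 = 7.83904×10^8 km; r₂ = 1.24 × 1.496×10^8 = 1.85504×10^8 km.
The Hohmann ellipse has a_t = (r₁ + r₂)/2 = 4.84704×10^8 km.
Circular speed at r = 1.85504×10^8 km: v_c = √(μ/r) = 26.746 km/s.
Transfer-orbit speed at the same r (vis-viva, a = a_t): v_t = √[μ(2/r − 1/a_t)] = 34.014 km/s.
Δv₂ = |v_t − v_c| = |34.014 − 26.746| = 7.268 km/s.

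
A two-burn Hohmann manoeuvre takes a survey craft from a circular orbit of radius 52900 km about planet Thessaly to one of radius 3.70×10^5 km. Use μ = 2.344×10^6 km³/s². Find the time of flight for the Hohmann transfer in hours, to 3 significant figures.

Semi-major axis of the transfer orbit: a_t = (52900 + 3.700×10^5)/2 = 2.1145×10^5 km.
Transfer time t = π√(a_t³/μ) = π√((2.1145×10^5)³ / 2.344×10^6) = 1.995×10^5 s.
Converting: 1.995×10^5 s ÷ 3600 s/hour = 55.4 hours.

t = 55.4 hours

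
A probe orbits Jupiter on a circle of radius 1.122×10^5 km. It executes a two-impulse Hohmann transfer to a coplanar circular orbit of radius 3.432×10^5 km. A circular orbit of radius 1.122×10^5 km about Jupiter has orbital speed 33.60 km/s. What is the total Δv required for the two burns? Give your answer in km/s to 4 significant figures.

Δv = 13.38 km/s

From the circular-orbit relation v² = μ/r at r = 1.122×10^5 km: μ = v²r = (33.60)² × 1.122×10^5 = 1.26669×10^8 km³/s².
Semi-major axis of the transfer orbit: a_t = (1.122×10^5 + 3.432×10^5)/2 = 2.277×10^5 km.
Circular speed at r₁: v₁ = √(μ/r₁) = √(1.26669×10^8/1.122×10^5) = 33.600 km/s.
On the transfer ellipse at r₁, vis-viva equation gives v_p = √[μ(2/r₁ − 1/a_t)] = 41.251 km/s.
First burn Δv₁ = |v_p − v₁| = 7.651 km/s.
At r₂, v₂ = √(μ/r₂) = 19.212 km/s.
Transfer-orbit speed at r₂: v_a = √[μ(2/r₂ − 1/a_t)] = 13.486 km/s.
Second burn Δv₂ = |v₂ − v_a| = 5.726 km/s.
Total Δv = Δv₁ + Δv₂ = 13.38 km/s.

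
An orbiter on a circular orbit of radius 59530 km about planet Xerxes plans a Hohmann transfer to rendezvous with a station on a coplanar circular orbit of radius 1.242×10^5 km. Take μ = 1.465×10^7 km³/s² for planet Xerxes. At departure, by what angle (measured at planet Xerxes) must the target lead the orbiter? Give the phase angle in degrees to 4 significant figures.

Semi-major axis of the transfer orbit: a_t = (59530 + 1.242×10^5)/2 = 91865 km.
Transfer time t = π√(a_t³/μ) = 22850 s.
Target angular speed ω₂ = √(μ/r₂³) = 8.745×10^-5 rad/s.
Angle swept by the target during transfer: ω₂·t = 1.998 rad = 114.5°.
Arrival is 180° from departure on the ellipse, so φ = 180° − 114.5° = 65.50°.

φ = 65.50°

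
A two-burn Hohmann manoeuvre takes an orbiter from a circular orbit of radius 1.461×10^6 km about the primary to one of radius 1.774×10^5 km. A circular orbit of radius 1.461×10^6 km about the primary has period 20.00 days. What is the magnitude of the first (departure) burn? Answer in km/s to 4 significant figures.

Δv₁ = 2.840 km/s

From Kepler's third law T² = 4π²r³/μ at r = 1.461×10^6 km, T = 20.00 days = 20.00 × 86400 s = 1.728×10^6 s: μ = 4π²r³/T² = 4.12309×10^7 km³/s².
Semi-major axis of the transfer orbit: a_t = (1.461×10^6 + 1.774×10^5)/2 = 8.192×10^5 km.
On the circular orbit at r = 1.461×10^6 km, v_c = √(μ/r) = 5.312 km/s.
Transfer-orbit speed at the same r (vis-viva, a = a_t): v_t = √[μ(2/r − 1/a_t)] = 2.472 km/s.
Δv₁ = |v_t − v_c| = |2.472 − 5.312| = 2.840 km/s.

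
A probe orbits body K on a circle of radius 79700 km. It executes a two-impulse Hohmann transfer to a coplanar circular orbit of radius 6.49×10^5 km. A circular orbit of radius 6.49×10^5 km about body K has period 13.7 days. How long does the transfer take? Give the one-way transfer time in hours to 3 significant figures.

t = 69.2 hours

From Kepler's third law T² = 4π²r³/μ at r = 6.49×10^5 km, T = 13.7 days = 13.7 × 86400 s = 1.18368×10^6 s: μ = 4π²r³/T² = 7.70238×10^6 km³/s².
Transfer-ellipse semi-major axis a_t = (r₁ + r₂)/2 = (79700 + 6.490×10^5)/2 = 3.6435×10^5 km.
Transfer time t = π√(a_t³/μ) = π√((3.6435×10^5)³ / 7.70238×10^6) = 2.490×10^5 s.
Converting: 2.490×10^5 s ÷ 3600 s/hour = 69.2 hours.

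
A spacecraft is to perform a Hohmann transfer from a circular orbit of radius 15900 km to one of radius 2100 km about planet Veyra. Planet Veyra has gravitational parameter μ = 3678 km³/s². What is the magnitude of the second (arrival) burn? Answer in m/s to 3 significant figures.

Δv₂ = 436 m/s

Transfer-ellipse semi-major axis a_t = (r₁ + r₂)/2 = (15900 + 2100)/2 = 9000 km.
Circular speed at r = 2100 km: v_c = √(μ/r) = 1.3234 km/s.
Vis-viva on the transfer ellipse at r = 2100 km gives v_t = √[μ(2/r − 1/a_t)] = 1.7590 km/s.
Δv₂ = |v_t − v_c| = |1.7590 − 1.3234| = 0.4356 km/s.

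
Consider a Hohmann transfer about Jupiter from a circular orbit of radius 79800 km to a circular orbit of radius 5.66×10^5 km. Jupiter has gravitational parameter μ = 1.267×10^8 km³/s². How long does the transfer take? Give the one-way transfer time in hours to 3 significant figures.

The Hohmann ellipse has a_t = (r₁ + r₂)/2 = 3.229×10^5 km.
Half the transfer-orbit period gives t = π√(a_t³/μ) = 51210 s.
Converting: 51210 s ÷ 3600 s/hour = 14.2 hours.

t = 14.2 hours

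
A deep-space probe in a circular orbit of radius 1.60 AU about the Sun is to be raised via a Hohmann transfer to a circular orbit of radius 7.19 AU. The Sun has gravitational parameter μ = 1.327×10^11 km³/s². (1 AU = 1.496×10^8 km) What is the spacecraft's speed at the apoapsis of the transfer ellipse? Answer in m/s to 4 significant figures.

v = 6702 m/s

In km: r₁ = 1.60 × 1.496×10^8 = 2.3936×10^8 km; r₂ = 7.19 × 1.496×10^8 = 1.075624×10^9 km.
Semi-major axis of the transfer orbit: a_t = (2.3936×10^8 + 1.075624×10^9)/2 = 6.57492×10^8 km.
The apoapsis of the transfer ellipse is at r = 1.075624×10^9 km.
Vis-viva: v = √[μ(2/r − 1/a_t)] = √[1.327×10^11 × (2/1.075624×10^9 − 1/6.57492×10^8)] = 6.702 km/s.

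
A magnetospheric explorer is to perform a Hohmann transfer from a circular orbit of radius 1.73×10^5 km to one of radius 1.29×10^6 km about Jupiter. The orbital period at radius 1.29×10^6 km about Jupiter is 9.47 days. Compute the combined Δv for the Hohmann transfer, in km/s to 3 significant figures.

From Kepler's third law T² = 4π²r³/μ at r = 1.29×10^6 km, T = 9.47 days = 9.47 × 86400 s = 8.18208×10^5 s: μ = 4π²r³/T² = 1.26591×10^8 km³/s².
The Hohmann ellipse has a_t = (r₁ + r₂)/2 = 7.315×10^5 km.
Circular speed at r₁: v₁ = √(μ/r₁) = √(1.26591×10^8/1.730×10^5) = 27.0506 km/s.
On the transfer ellipse at r₁, vis-viva gives v_p = √[μ(2/r₁ − 1/a_t)] = 35.9224 km/s.
First burn Δv₁ = |v_p − v₁| = 8.872 km/s.
Circular speed at r₂: v₂ = √(μ/r₂) = 9.9062 km/s.
Transfer-orbit speed at r₂: v_a = √[μ(2/r₂ − 1/a_t)] = 4.8175 km/s.
Second burn Δv₂ = |v₂ − v_a| = 5.089 km/s.
Δv = Δv₁ + Δv₂ = 8.872 + 5.089 = 13.96 km/s.

Δv = 14.0 km/s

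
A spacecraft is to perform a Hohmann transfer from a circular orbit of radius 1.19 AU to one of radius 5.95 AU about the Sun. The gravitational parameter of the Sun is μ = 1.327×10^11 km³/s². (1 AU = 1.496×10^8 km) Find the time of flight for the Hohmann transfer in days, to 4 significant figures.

In km: r₁ = 1.19 × 1.496×10^8 = 1.78024×10^8 km; r₂ = 5.95 × 1.496×10^8 = 8.9012×10^8 km.
Transfer-ellipse semi-major axis a_t = (r₁ + r₂)/2 = (1.78024×10^8 + 8.9012×10^8)/2 = 5.34072×10^8 km.
Half the transfer-orbit period gives t = π√(a_t³/μ) = 1.0644×10^8 s.
Converting: 1.0644×10^8 s ÷ 86400 s/day = 1232 days.

t = 1232 days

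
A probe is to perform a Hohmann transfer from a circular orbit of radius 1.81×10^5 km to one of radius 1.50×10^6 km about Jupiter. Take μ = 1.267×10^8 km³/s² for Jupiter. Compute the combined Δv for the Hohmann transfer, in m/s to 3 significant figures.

Δv = 13800 m/s

Semi-major axis of the transfer orbit: a_t = (1.810×10^5 + 1.500×10^6)/2 = 8.405×10^5 km.
At r₁ the circular-orbit speed is v₁ = √(μ/r₁) = 26.458 km/s.
Transfer-orbit speed at r₁ (vis-viva): v_p = √[μ(2/r₁ − 1/a_t)] = 35.345 km/s.
First burn Δv₁ = |v_p − v₁| = 8.887 km/s.
Circular speed at r₂: v₂ = √(μ/r₂) = 9.191 km/s.
Transfer-orbit speed at r₂: v_a = √[μ(2/r₂ − 1/a_t)] = 4.265 km/s.
Second burn Δv₂ = |v₂ − v_a| = 4.926 km/s.
Total Δv = Δv₁ + Δv₂ = 13.81 km/s.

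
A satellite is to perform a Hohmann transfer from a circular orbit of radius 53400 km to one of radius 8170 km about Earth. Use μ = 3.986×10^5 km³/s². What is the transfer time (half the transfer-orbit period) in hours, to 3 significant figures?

Semi-major axis of the transfer orbit: a_t = (53400 + 8170)/2 = 30785 km.
Half the transfer-orbit period gives t = π√(a_t³/μ) = 26880 s.
Converting: 26880 s ÷ 3600 s/hour = 7.47 hours.

t = 7.47 hours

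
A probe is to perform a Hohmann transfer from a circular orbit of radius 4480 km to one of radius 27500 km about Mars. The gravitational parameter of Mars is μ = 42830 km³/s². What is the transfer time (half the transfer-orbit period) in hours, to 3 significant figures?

The Hohmann ellipse has a_t = (r₁ + r₂)/2 = 15990 km.
By Kepler's third law the transfer-orbit period is T = 2π√(a_t³/μ), so t = T/2 = 30694 s.
Converting: 30694 s ÷ 3600 s/hour = 8.53 hours.

t = 8.53 hours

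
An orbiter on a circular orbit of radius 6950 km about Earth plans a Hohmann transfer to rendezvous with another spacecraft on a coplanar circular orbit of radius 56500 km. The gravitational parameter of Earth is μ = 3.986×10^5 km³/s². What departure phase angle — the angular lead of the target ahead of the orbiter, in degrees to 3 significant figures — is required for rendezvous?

φ = 104°

Transfer-ellipse semi-major axis a_t = (r₁ + r₂)/2 = (6950 + 56500)/2 = 31725 km.
The half-period of the transfer ellipse is t = π√(a_t³/μ) = 28118.0 s.
The target's mean motion on its circular orbit is ω₂ = √(μ/r₂³) = 4.70106×10^-5 rad/s.
Angle swept by the target during transfer: ω₂·t = 1.32184 rad = 75.74°.
The orbiter traverses 180° on the transfer ellipse, so the target must lead by 180° − 75.74° = 104°.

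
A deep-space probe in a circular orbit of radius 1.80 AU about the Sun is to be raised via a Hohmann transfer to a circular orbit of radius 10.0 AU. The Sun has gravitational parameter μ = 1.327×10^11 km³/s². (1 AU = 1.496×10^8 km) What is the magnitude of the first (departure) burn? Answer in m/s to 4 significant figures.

In km: r₁ = 1.80 × 1.496×10^8 = 2.6928×10^8 km; r₂ = 10.0 × 1.496×10^8 = 1.496×10^9 km.
The Hohmann ellipse has a_t = (r₁ + r₂)/2 = 8.8264×10^8 km.
Circular speed at r = 2.6928×10^8 km: v_c = √(μ/r) = 22.199 km/s.
Vis-viva on the transfer ellipse at r = 2.6928×10^8 km gives v_t = √[μ(2/r − 1/a_t)] = 28.901 km/s.
Δv₁ = |v_t − v_c| = |28.901 − 22.199| = 6.702 km/s.

Δv₁ = 6702 m/s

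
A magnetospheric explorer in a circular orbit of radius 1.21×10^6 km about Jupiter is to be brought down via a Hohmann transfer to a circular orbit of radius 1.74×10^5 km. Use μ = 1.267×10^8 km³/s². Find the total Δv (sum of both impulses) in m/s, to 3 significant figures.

Δv = 13800 m/s

The Hohmann ellipse has a_t = (r₁ + r₂)/2 = 6.920×10^5 km.
At r₁ the circular-orbit speed is v₁ = √(μ/r₁) = 10.233 km/s.
On the transfer ellipse at r₁, vis-viva equation gives v_a = √[μ(2/r₁ − 1/a_t)] = 5.1312 km/s.
First burn Δv₁ = |v_a − v₁| = 5.102 km/s.
At r₂, v₂ = √(μ/r₂) = 26.984 km/s.
Transfer-orbit speed at r₂: v_p = √[μ(2/r₂ − 1/a_t)] = 35.682 km/s.
Second burn Δv₂ = |v₂ − v_p| = 8.698 km/s.
Δv = Δv₁ + Δv₂ = 5.102 + 8.698 = 13.80 km/s.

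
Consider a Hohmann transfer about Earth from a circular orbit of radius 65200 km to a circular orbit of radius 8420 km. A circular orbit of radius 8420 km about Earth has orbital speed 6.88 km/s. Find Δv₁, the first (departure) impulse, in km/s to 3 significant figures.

Δv₁ = 1.29 km/s

From the circular-orbit relation v² = μ/r at r = 8420 km: μ = v²r = (6.88)² × 8420 = 3.98556×10^5 km³/s².
Semi-major axis of the transfer orbit: a_t = (65200 + 8420)/2 = 36810 km.
Circular speed at r = 65200 km: v_c = √(μ/r) = 2.472 km/s.
Vis-viva on the transfer ellipse at r = 65200 km gives v_t = √[μ(2/r − 1/a_t)] = 1.182 km/s.
Δv₁ = |v_t − v_c| = |1.182 − 2.472| = 1.290 km/s.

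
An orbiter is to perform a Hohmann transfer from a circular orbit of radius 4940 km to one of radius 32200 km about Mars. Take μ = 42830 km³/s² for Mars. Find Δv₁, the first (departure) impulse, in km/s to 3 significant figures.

Semi-major axis of the transfer orbit: a_t = (4940 + 32200)/2 = 18570 km.
Circular speed at r = 4940 km: v_c = √(μ/r) = 2.9445 km/s.
Vis-viva on the transfer ellipse at r = 4940 km gives v_t = √[μ(2/r − 1/a_t)] = 3.8773 km/s.
Δv₁ = |v_t − v_c| = |3.8773 − 2.9445| = 0.9328 km/s.

Δv₁ = 0.933 km/s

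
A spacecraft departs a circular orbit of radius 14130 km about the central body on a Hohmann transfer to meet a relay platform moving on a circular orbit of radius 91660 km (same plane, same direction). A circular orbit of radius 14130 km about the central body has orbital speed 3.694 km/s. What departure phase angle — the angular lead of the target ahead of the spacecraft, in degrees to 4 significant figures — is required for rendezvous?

φ = 101.1°

From the circular-orbit relation v² = μ/r at r = 14130 km: μ = v²r = (3.694)² × 14130 = 1.92813×10^5 km³/s².
Transfer-ellipse semi-major axis a_t = (r₁ + r₂)/2 = (14130 + 91660)/2 = 52895 km.
Transfer time t = π√(a_t³/μ) = 87037 s.
The target's mean motion on its circular orbit is ω₂ = √(μ/r₂³) = 1.5823×10^-5 rad/s.
Angle swept by the target during transfer: ω₂·t = 1.3772 rad = 78.91°.
The spacecraft traverses 180° on the transfer ellipse, so the target must lead by 180° − 78.91° = 101.1°.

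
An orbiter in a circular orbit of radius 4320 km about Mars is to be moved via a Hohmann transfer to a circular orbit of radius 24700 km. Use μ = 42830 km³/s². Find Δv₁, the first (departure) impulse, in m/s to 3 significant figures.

Semi-major axis of the transfer orbit: a_t = (4320 + 24700)/2 = 14510 km.
Circular speed at r = 4320 km: v_c = √(μ/r) = 3.1487064 km/s.
Transfer-orbit speed at the same r (vis-viva, a = a_t): v_t = √[μ(2/r − 1/a_t)] = 4.1081561 km/s.
Δv₁ = |v_t − v_c| = |4.1081561 − 3.1487064| = 0.9594 km/s.

Δv₁ = 959 m/s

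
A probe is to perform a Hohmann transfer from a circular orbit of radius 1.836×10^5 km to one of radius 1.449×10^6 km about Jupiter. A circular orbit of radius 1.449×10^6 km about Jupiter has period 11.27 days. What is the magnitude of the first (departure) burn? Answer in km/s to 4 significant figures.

Δv₁ = 8.729 km/s

From Kepler's third law T² = 4π²r³/μ at r = 1.449×10^6 km, T = 11.27 days = 11.27 × 86400 s = 9.73728×10^5 s: μ = 4π²r³/T² = 1.26675×10^8 km³/s².
Transfer-ellipse semi-major axis a_t = (r₁ + r₂)/2 = (1.836×10^5 + 1.449×10^6)/2 = 8.163×10^5 km.
Circular speed at r = 1.836×10^5 km: v_c = √(μ/r) = 26.267 km/s.
Transfer-orbit speed at the same r (vis-viva, a = a_t): v_t = √[μ(2/r − 1/a_t)] = 34.996 km/s.
Δv₁ = |v_t − v_c| = |34.996 − 26.267| = 8.729 km/s.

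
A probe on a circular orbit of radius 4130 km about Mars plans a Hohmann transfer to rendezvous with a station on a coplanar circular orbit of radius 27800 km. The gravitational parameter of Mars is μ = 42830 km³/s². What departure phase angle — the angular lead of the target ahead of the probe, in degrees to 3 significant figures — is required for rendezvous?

φ = 102°

Semi-major axis of the transfer orbit: a_t = (4130 + 27800)/2 = 15965 km.
The half-period of the transfer ellipse is t = π√(a_t³/μ) = 30622 s.
The target's mean motion on its circular orbit is ω₂ = √(μ/r₂³) = 4.4648×10^-5 rad/s.
Angle swept by the target during transfer: ω₂·t = 1.36721 rad = 78.34°.
The probe traverses 180° on the transfer ellipse, so the target must lead by 180° − 78.34° = 102°.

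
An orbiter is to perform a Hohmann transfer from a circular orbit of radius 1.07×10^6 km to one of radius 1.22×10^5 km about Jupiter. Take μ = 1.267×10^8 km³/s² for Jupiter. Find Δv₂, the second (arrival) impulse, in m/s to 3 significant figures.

Δv₂ = 11000 m/s

Semi-major axis of the transfer orbit: a_t = (1.070×10^6 + 1.220×10^5)/2 = 5.960×10^5 km.
Circular speed at r = 1.220×10^5 km: v_c = √(μ/r) = 32.23 km/s.
Transfer-orbit speed at the same r (vis-viva, a = a_t): v_t = √[μ(2/r − 1/a_t)] = 43.18 km/s.
Δv₂ = |v_t − v_c| = |43.18 − 32.23| = 10.95 km/s.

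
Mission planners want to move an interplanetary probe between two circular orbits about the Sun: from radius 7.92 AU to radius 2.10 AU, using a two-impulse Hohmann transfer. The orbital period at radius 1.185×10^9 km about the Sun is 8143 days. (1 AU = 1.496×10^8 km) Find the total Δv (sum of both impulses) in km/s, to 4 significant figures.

Δv = 9.020 km/s

From Kepler's third law T² = 4π²r³/μ at r = 1.185×10^9 km, T = 8143 days = 8143 × 86400 s = 7.035552×10^8 s: μ = 4π²r³/T² = 1.32715×10^11 km³/s².
In km: r₁ = 7.92 × 1.496×10^8 = 1.184832×10^9 km; r₂ = 2.10 × 1.496×10^8 = 3.1416×10^8 km.
Transfer-ellipse semi-major axis a_t = (r₁ + r₂)/2 = (1.184832×10^9 + 3.1416×10^8)/2 = 7.49496×10^8 km.
At r₁ the circular-orbit speed is v₁ = √(μ/r₁) = 10.5835 km/s.
On the transfer ellipse at r₁, vis-viva equation gives v_a = √[μ(2/r₁ − 1/a_t)] = 6.85207 km/s.
First burn Δv₁ = |v_a − v₁| = 3.731 km/s.
At r₂, v₂ = √(μ/r₂) = 20.553 km/s.
Transfer-orbit speed at r₂: v_p = √[μ(2/r₂ − 1/a_t)] = 25.842 km/s.
Second burn Δv₂ = |v₂ − v_p| = 5.289 km/s.
Total Δv = Δv₁ + Δv₂ = 9.020 km/s.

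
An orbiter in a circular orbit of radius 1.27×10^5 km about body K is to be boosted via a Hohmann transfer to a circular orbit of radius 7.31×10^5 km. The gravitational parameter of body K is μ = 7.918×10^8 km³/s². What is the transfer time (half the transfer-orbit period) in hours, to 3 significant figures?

Semi-major axis of the transfer orbit: a_t = (1.270×10^5 + 7.310×10^5)/2 = 4.290×10^5 km.
Half the transfer-orbit period gives t = π√(a_t³/μ) = 31370 s.
Converting: 31370 s ÷ 3600 s/hour = 8.71 hours.

t = 8.71 hours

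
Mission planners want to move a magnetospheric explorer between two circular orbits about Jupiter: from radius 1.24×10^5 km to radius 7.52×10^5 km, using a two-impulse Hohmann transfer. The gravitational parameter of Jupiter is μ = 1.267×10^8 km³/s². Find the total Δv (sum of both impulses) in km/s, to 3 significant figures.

Δv = 16.0 km/s

Transfer-ellipse semi-major axis a_t = (r₁ + r₂)/2 = (1.240×10^5 + 7.520×10^5)/2 = 4.380×10^5 km.
Circular speed at r₁: v₁ = √(μ/r₁) = √(1.267×10^8/1.240×10^5) = 31.965 km/s.
Transfer-orbit speed at r₁ (vis-viva equation): v_p = √[μ(2/r₁ − 1/a_t)] = 41.884 km/s.
First burn Δv₁ = |v_p − v₁| = 9.919 km/s.
At r₂, v₂ = √(μ/r₂) = 12.98 km/s.
Transfer-orbit speed at r₂: v_a = √[μ(2/r₂ − 1/a_t)] = 6.906 km/s.
Second burn Δv₂ = |v₂ − v_a| = 6.074 km/s.
Δv = Δv₁ + Δv₂ = 9.919 + 6.074 = 15.99 km/s.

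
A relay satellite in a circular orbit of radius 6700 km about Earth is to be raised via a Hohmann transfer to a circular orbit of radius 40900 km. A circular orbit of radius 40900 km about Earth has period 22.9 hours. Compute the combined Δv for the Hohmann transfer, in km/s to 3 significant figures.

From Kepler's third law T² = 4π²r³/μ at r = 40900 km, T = 22.9 hours = 22.9 × 3600 s = 82440 s: μ = 4π²r³/T² = 3.97424×10^5 km³/s².
Semi-major axis of the transfer orbit: a_t = (6700 + 40900)/2 = 23800 km.
At r₁ the circular-orbit speed is v₁ = √(μ/r₁) = 7.70175 km/s.
Transfer-orbit speed at r₁ (vis-viva): v_p = √[μ(2/r₁ − 1/a_t)] = 10.0963 km/s.
First burn Δv₁ = |v_p − v₁| = 2.395 km/s.
Circular speed at r₂: v₂ = √(μ/r₂) = 3.117 km/s.
Transfer-orbit speed at r₂: v_a = √[μ(2/r₂ − 1/a_t)] = 1.654 km/s.
Second burn Δv₂ = |v₂ − v_a| = 1.463 km/s.
Δv = Δv₁ + Δv₂ = 2.395 + 1.463 = 3.858 km/s.

Δv = 3.86 km/s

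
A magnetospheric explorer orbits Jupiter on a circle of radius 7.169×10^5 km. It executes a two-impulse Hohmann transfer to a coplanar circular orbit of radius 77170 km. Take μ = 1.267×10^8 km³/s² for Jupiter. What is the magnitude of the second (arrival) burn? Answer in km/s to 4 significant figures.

Δv₂ = 13.93 km/s

The Hohmann ellipse has a_t = (r₁ + r₂)/2 = 3.97035×10^5 km.
Circular speed at r = 77170 km: v_c = √(μ/r) = 40.52 km/s.
Vis-viva on the transfer ellipse at r = 77170 km gives v_t = √[μ(2/r − 1/a_t)] = 54.45 km/s.
Δv₂ = |v_t − v_c| = |54.45 − 40.52| = 13.93 km/s.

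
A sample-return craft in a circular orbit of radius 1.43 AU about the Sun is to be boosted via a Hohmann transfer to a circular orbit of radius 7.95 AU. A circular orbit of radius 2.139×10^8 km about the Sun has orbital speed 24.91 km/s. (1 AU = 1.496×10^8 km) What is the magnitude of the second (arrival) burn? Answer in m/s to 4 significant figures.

From the circular-orbit relation v² = μ/r at r = 2.139×10^8 km: μ = v²r = (24.91)² × 2.139×10^8 = 1.32727×10^11 km³/s².
In km: r₁ = 1.43 × 1.496×10^8 = 2.13928×10^8 km; r₂ = 7.95 × 1.496×10^8 = 1.18932×10^9 km.
Semi-major axis of the transfer orbit: a_t = (2.13928×10^8 + 1.18932×10^9)/2 = 7.01624×10^8 km.
On the circular orbit at r = 1.18932×10^9 km, v_c = √(μ/r) = 10.564 km/s.
Vis-viva on the transfer ellipse at r = 1.18932×10^9 km gives v_t = √[μ(2/r − 1/a_t)] = 5.8333 km/s.
Δv₂ = |v_t − v_c| = |5.8333 − 10.564| = 4.731 km/s.

Δv₂ = 4731 m/s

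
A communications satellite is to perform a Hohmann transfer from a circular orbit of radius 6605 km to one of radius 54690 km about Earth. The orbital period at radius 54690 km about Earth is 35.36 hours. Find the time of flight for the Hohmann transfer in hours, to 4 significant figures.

From Kepler's third law T² = 4π²r³/μ at r = 54690 km, T = 35.36 hours = 35.36 × 3600 s = 1.27296×10^5 s: μ = 4π²r³/T² = 3.98524×10^5 km³/s².
Semi-major axis of the transfer orbit: a_t = (6605 + 54690)/2 = 30647.5 km.
Half the transfer-orbit period gives t = π√(a_t³/μ) = 26700 s.
Converting: 26700 s ÷ 3600 s/hour = 7.417 hours.

t = 7.417 hours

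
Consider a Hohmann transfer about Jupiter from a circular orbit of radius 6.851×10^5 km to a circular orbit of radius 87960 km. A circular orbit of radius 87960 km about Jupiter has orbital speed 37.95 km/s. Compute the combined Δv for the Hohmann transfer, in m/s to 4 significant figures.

From the circular-orbit relation v² = μ/r at r = 87960 km: μ = v²r = (37.95)² × 87960 = 1.26680×10^8 km³/s².
The Hohmann ellipse has a_t = (r₁ + r₂)/2 = 3.8653×10^5 km.
At r₁ the circular-orbit speed is v₁ = √(μ/r₁) = 13.5981 km/s.
Transfer-orbit speed at r₁ (vis-viva): v_a = √[μ(2/r₁ − 1/a_t)] = 6.48677 km/s.
First burn Δv₁ = |v_a − v₁| = 7.1113 km/s.
At r₂, v₂ = √(μ/r₂) = 37.950 km/s.
Transfer-orbit speed at r₂: v_p = √[μ(2/r₂ − 1/a_t)] = 50.524 km/s.
Second burn Δv₂ = |v₂ − v_p| = 12.574 km/s.
Δv = Δv₁ + Δv₂ = 7.1113 + 12.574 = 19.69 km/s.

Δv = 19690 m/s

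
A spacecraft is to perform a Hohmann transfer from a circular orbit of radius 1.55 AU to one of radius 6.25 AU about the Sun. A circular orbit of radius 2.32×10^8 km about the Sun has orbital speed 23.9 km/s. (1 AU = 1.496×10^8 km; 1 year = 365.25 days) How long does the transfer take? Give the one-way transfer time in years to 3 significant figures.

From the circular-orbit relation v² = μ/r at r = 2.32×10^8 km: μ = v²r = (23.9)² × 2.32×10^8 = 1.32521×10^11 km³/s².
In km: r₁ = 1.55 × 1.496×10^8 = 2.3188×10^8 km; r₂ = 6.25 × 1.496×10^8 = 9.350×10^8 km.
Transfer-ellipse semi-major axis a_t = (r₁ + r₂)/2 = (2.3188×10^8 + 9.350×10^8)/2 = 5.8344×10^8 km.
By Kepler's third law the transfer-orbit period is T = 2π√(a_t³/μ), so t = T/2 = 1.216×10^8 s.
Converting: 1.216×10^8 s ÷ 3.15576×10^7 s/year (365.25 × 86400) = 3.85 years.

t = 3.85 years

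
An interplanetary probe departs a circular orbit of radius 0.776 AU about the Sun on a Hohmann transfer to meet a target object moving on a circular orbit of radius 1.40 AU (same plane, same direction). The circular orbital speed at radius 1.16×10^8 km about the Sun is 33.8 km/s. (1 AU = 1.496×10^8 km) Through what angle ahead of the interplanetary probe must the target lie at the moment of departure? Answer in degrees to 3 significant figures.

φ = 56.7°

From the circular-orbit relation v² = μ/r at r = 1.16×10^8 km: μ = v²r = (33.8)² × 1.16×10^8 = 1.32523×10^11 km³/s².
In km: r₁ = 0.776 × 1.496×10^8 = 1.160896×10^8 km; r₂ = 1.40 × 1.496×10^8 = 2.0944×10^8 km.
The Hohmann ellipse has a_t = (r₁ + r₂)/2 = 1.627648×10^8 km.
Transfer time t = π√(a_t³/μ) = 1.792×10^7 s.
Target angular speed ω₂ = √(μ/r₂³) = 1.201×10^-7 rad/s.
Angle swept by the target during transfer: ω₂·t = 2.152 rad = 123.3°.
The interplanetary probe traverses 180° on the transfer ellipse, so the target must lead by 180° − 123.3° = 56.7°.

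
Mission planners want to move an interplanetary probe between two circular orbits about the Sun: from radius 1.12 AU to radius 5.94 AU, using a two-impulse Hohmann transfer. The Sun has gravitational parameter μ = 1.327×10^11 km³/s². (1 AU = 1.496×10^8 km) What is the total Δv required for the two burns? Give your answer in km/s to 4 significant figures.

In km: r₁ = 1.12 × 1.496×10^8 = 1.67552×10^8 km; r₂ = 5.94 × 1.496×10^8 = 8.88624×10^8 km.
Semi-major axis of the transfer orbit: a_t = (1.67552×10^8 + 8.88624×10^8)/2 = 5.28088×10^8 km.
At r₁ the circular-orbit speed is v₁ = √(μ/r₁) = 28.142 km/s.
Transfer-orbit speed at r₁ (v² = μ(2/r − 1/a)): v_p = √[μ(2/r₁ − 1/a_t)] = 36.506 km/s.
First burn Δv₁ = |v_p − v₁| = 8.364 km/s.
Circular speed at r₂: v₂ = √(μ/r₂) = 12.22 km/s.
Transfer-orbit speed at r₂: v_a = √[μ(2/r₂ − 1/a_t)] = 6.883 km/s.
Second burn Δv₂ = |v₂ − v_a| = 5.337 km/s.
Total Δv = Δv₁ + Δv₂ = 13.70 km/s.

Δv = 13.70 km/s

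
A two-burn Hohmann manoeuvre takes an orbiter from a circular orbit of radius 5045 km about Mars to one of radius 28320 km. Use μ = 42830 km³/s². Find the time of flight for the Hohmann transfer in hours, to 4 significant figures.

Semi-major axis of the transfer orbit: a_t = (5045 + 28320)/2 = 16682.5 km.
Transfer time t = π√(a_t³/μ) = π√((16682.5)³ / 42830) = 32710 s.
Converting: 32710 s ÷ 3600 s/hour = 9.086 hours.

t = 9.086 hours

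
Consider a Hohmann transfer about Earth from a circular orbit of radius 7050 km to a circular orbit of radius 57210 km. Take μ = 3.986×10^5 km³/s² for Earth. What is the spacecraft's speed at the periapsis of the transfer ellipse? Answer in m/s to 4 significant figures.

v = 10030 m/s

Semi-major axis of the transfer orbit: a_t = (7050 + 57210)/2 = 32130 km.
The periapsis of the transfer ellipse is at r = 7050 km.
Vis-viva: v = √[μ(2/r − 1/a_t)] = √[3.986×10^5 × (2/7050 − 1/32130)] = 10.03 km/s.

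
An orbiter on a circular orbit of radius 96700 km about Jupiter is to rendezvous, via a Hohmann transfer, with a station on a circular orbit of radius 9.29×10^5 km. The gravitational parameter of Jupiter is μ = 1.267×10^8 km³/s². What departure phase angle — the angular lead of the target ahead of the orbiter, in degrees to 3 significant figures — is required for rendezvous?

φ = 106°

Transfer-ellipse semi-major axis a_t = (r₁ + r₂)/2 = (96700 + 9.290×10^5)/2 = 5.1285×10^5 km.
Transfer time t = π√(a_t³/μ) = 1.02505×10^5 s.
The target's mean motion on its circular orbit is ω₂ = √(μ/r₂³) = 1.25709×10^-5 rad/s.
Angle swept by the target during transfer: ω₂·t = 1.2886 rad = 73.83°.
Arrival is 180° from departure on the ellipse, so φ = 180° − 73.83° = 106°.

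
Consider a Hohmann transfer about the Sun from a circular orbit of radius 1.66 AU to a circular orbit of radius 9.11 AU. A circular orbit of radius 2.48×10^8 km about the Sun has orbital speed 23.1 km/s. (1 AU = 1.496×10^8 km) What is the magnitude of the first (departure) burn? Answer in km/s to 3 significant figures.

Δv₁ = 6.94 km/s

From the circular-orbit relation v² = μ/r at r = 2.48×10^8 km: μ = v²r = (23.1)² × 2.48×10^8 = 1.32335×10^11 km³/s².
In km: r₁ = 1.66 × 1.496×10^8 = 2.48336×10^8 km; r₂ = 9.11 × 1.496×10^8 = 1.362856×10^9 km.
Transfer-ellipse semi-major axis a_t = (r₁ + r₂)/2 = (2.48336×10^8 + 1.362856×10^9)/2 = 8.05596×10^8 km.
On the circular orbit at r = 2.48336×10^8 km, v_c = √(μ/r) = 23.084 km/s.
Vis-viva on the transfer ellipse at r = 2.48336×10^8 km gives v_t = √[μ(2/r − 1/a_t)] = 30.025 km/s.
Δv₁ = |v_t − v_c| = |30.025 − 23.084| = 6.941 km/s.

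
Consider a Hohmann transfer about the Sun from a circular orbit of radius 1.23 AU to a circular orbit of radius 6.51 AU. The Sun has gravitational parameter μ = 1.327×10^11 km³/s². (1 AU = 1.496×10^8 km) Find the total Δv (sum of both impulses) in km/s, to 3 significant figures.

Δv = 13.1 km/s

In km: r₁ = 1.23 × 1.496×10^8 = 1.84008×10^8 km; r₂ = 6.51 × 1.496×10^8 = 9.73896×10^8 km.
The Hohmann ellipse has a_t = (r₁ + r₂)/2 = 5.78952×10^8 km.
Circular speed at r₁: v₁ = √(μ/r₁) = √(1.327×10^11/1.84008×10^8) = 26.855 km/s.
Transfer-orbit speed at r₁ (v² = μ(2/r − 1/a)): v_p = √[μ(2/r₁ − 1/a_t)] = 34.830 km/s.
First burn Δv₁ = |v_p − v₁| = 7.975 km/s.
Circular speed at r₂: v₂ = √(μ/r₂) = 11.673 km/s.
Transfer-orbit speed at r₂: v_a = √[μ(2/r₂ − 1/a_t)] = 6.5808 km/s.
Second burn Δv₂ = |v₂ − v_a| = 5.092 km/s.
Δv = Δv₁ + Δv₂ = 7.975 + 5.092 = 13.07 km/s.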